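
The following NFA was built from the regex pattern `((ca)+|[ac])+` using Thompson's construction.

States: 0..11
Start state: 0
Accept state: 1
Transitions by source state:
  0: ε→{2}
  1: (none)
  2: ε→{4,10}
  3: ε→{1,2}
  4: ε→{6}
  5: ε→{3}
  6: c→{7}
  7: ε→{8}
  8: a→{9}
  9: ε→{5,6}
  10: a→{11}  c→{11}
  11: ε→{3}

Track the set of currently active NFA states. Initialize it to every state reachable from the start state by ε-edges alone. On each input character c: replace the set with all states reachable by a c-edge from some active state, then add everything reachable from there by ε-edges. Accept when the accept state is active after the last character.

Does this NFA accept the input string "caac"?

initial (ε-close {0}): {0,2,4,6,10}
'c' @ 1: {1,2,3,4,6,7,8,10,11}  (accept∈set)
'a' @ 2: {1,2,3,4,5,6,9,10,11}  (accept∈set)
'a' @ 3: {1,2,3,4,6,10,11}  (accept∈set)
'c' @ 4: {1,2,3,4,6,7,8,10,11}  (accept∈set)
after full input: {1,2,3,4,6,7,8,10,11}  (accept=1 in)

Answer: ACCEPT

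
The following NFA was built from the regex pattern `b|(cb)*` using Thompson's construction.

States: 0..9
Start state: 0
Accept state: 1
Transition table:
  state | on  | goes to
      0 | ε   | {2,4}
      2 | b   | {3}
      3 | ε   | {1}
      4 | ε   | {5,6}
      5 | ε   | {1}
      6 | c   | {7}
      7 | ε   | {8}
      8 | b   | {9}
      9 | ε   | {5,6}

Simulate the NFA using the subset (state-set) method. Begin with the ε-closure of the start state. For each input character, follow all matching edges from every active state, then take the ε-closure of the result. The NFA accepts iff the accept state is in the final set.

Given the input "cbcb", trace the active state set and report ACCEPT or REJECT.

initial (ε-close {0}): {0,1,2,4,5,6}
'c' @ 1: {7,8}
'b' @ 2: {1,5,6,9}  ✓accept
'c' @ 3: {7,8}
'b' @ 4: {1,5,6,9}  ✓accept
after full input: {1,5,6,9}  (accept=1 in)

Answer: ACCEPT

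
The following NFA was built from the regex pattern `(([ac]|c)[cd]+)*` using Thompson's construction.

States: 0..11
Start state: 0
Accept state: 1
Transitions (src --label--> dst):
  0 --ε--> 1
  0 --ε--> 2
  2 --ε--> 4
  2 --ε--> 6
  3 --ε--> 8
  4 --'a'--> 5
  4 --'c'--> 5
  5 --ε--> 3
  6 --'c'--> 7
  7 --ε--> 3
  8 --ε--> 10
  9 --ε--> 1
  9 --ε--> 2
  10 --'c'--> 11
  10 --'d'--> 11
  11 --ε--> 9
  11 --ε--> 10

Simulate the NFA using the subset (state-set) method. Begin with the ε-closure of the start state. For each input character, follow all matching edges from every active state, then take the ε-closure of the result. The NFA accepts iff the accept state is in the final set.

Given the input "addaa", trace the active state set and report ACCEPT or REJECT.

Answer: REJECT

Trace:
start: ε-closure({0}) = {0,1,2,4,6}
'a' @ 1: {3,5,8,10}
'd' @ 2: {1,2,4,6,9,10,11}  (accept∈set)
'd' @ 3: {1,2,4,6,9,10,11}  (accept∈set)
'a' @ 4: {3,5,8,10}
'a' @ 5: {}  — dead — no transitions
final: {}; accept 1 not in set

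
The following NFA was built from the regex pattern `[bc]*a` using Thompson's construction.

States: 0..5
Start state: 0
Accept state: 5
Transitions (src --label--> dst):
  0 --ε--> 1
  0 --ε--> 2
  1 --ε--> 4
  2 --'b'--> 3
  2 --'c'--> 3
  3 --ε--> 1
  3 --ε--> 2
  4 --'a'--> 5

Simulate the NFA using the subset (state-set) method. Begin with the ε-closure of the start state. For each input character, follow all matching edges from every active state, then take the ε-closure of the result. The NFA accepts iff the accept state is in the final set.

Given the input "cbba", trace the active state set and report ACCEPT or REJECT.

Answer: ACCEPT

Trace:
start: ε-closure({0}) = {0,1,2,4}
'c' @ 1: {1,2,3,4}
'b' @ 2: {1,2,3,4}
'b' @ 3: {1,2,3,4}
'a' @ 4: {5}  ✓accept
final: {5}; accept 5 in set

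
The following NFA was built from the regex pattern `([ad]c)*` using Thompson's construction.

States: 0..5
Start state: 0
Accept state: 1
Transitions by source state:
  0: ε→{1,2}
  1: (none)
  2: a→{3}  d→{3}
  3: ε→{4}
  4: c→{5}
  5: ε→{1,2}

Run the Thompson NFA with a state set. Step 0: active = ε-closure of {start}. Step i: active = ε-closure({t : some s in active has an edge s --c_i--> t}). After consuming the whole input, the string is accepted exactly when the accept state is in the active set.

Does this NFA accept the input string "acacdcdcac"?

Answer: ACCEPT

Steps:
start: ε-closure({0}) = {0,1,2}
'a' @ 1: {3,4}
'c' @ 2: {1,2,5}  (accept∈set)
'a' @ 3: {3,4}
'c' @ 4: {1,2,5}  (accept∈set)
'd' @ 5: {3,4}
'c' @ 6: {1,2,5}  (accept∈set)
'd' @ 7: {3,4}
'c' @ 8: {1,2,5}  (accept∈set)
'a' @ 9: {3,4}
'c' @ 10: {1,2,5}  (accept∈set)
final: {1,2,5}; accept 1 in set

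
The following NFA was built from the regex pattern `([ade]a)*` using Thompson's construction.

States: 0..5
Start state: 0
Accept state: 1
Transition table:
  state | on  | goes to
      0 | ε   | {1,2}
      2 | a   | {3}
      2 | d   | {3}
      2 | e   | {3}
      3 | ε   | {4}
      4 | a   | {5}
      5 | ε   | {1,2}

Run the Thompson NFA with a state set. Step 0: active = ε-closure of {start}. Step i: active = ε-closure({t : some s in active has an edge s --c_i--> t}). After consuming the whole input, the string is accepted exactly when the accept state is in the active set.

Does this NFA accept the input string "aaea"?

S₀ = ε-closure({0}) = {0,1,2}
'a' @ 1: {3,4}
'a' @ 2: {1,2,5}  (accept∈set)
'e' @ 3: {3,4}
'a' @ 4: {1,2,5}  (accept∈set)
end set {1,2,5} — state 1 in

Answer: ACCEPT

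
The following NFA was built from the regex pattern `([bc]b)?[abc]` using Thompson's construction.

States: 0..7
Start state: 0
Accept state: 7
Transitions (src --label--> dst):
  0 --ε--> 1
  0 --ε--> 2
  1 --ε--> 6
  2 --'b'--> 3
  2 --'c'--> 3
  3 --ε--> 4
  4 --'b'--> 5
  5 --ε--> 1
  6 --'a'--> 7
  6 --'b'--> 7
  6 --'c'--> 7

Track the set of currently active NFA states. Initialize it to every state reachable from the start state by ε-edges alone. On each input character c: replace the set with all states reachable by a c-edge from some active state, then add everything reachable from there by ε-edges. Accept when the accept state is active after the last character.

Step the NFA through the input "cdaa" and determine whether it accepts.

S₀ = ε-closure({0}) = {0,1,2,6}
'c' @ 1: {3,4,7}  [accepting]
'd' @ 2: {}  — no active states
rest 'aa' ignored (set empty)
end set {} — state 7 not in

Answer: REJECT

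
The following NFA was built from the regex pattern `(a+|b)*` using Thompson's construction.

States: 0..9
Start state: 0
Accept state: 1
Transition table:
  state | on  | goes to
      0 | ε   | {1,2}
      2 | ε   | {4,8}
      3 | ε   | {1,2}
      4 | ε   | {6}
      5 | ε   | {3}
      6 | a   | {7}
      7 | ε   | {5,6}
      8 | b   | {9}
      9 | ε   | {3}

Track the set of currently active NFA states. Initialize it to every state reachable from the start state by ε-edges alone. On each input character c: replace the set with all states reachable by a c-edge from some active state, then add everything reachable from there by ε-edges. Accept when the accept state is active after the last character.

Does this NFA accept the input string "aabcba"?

initial (ε-close {0}): {0,1,2,4,6,8}
'a' @ 1: {1,2,3,4,5,6,7,8}  ✓accept
'a' @ 2: {1,2,3,4,5,6,7,8}  ✓accept
'b' @ 3: {1,2,3,4,6,8,9}  ✓accept
'c' @ 4: {}  — state set empty
rest 'ba' ignored (set empty)
after full input: {}  (accept=1 not in)

Answer: REJECT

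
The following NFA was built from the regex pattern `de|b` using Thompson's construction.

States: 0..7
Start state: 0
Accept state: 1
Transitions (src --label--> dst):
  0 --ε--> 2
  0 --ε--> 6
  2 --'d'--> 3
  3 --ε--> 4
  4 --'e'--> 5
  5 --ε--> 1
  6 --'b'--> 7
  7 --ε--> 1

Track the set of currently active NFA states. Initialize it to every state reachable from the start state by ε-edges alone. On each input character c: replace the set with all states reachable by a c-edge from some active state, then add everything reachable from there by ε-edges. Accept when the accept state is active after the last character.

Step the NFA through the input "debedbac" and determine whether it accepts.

S₀ = ε-closure({0}) = {0,2,6}
'd' @ 1: {3,4}
'e' @ 2: {1,5}  (accept∈set)
'b' @ 3: {}  — state set empty
rest 'edbac' ignored (set empty)
end set {} — state 1 not in

Answer: REJECT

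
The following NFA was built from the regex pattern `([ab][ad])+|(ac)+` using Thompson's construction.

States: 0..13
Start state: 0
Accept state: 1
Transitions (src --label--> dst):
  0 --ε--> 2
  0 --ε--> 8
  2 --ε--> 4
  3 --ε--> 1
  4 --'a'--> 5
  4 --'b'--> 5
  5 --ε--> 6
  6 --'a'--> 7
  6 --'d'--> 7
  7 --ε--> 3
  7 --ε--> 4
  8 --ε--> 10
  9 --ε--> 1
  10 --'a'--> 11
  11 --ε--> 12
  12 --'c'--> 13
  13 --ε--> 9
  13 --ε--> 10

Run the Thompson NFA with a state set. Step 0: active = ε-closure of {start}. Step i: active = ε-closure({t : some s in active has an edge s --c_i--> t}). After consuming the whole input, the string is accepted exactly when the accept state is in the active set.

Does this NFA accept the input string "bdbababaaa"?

Answer: ACCEPT

Steps:
start: ε-closure({0}) = {0,2,4,8,10}
'b' @ 1: {5,6}
'd' @ 2: {1,3,4,7}  (accept∈set)
'b' @ 3: {5,6}
'a' @ 4: {1,3,4,7}  (accept∈set)
'b' @ 5: {5,6}
'a' @ 6: {1,3,4,7}  (accept∈set)
'b' @ 7: {5,6}
'a' @ 8: {1,3,4,7}  (accept∈set)
'a' @ 9: {5,6}
'a' @ 10: {1,3,4,7}  (accept∈set)
end set {1,3,4,7} — state 1 in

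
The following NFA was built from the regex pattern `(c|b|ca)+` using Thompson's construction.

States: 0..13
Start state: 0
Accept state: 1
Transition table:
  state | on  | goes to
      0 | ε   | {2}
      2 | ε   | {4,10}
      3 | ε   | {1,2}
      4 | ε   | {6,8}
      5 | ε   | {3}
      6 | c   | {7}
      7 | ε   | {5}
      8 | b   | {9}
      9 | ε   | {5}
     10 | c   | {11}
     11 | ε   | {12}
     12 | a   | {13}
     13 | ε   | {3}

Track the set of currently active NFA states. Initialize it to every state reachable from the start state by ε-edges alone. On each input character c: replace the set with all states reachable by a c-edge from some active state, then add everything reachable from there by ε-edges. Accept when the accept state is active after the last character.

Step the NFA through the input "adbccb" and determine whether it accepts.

start: ε-closure({0}) = {0,2,4,6,8,10}
'a' @ 1: {}  — dead — no transitions
rest 'dbccb' ignored (set empty)
end set {} — state 1 not in

Answer: REJECT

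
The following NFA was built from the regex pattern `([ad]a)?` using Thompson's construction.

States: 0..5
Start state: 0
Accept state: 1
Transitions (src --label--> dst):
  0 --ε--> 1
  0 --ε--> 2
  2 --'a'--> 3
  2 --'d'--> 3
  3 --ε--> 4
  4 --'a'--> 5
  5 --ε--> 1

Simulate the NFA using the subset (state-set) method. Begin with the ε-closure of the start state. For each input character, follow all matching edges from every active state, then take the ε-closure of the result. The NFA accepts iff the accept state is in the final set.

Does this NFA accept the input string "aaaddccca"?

Answer: REJECT

Steps:
S₀ = ε-closure({0}) = {0,1,2}
'a' @ 1: {3,4}
'a' @ 2: {1,5}  ✓accept
'a' @ 3: {}  — dead — no transitions
rest 'ddccca' ignored (set empty)
after full input: {}  (accept=1 not in)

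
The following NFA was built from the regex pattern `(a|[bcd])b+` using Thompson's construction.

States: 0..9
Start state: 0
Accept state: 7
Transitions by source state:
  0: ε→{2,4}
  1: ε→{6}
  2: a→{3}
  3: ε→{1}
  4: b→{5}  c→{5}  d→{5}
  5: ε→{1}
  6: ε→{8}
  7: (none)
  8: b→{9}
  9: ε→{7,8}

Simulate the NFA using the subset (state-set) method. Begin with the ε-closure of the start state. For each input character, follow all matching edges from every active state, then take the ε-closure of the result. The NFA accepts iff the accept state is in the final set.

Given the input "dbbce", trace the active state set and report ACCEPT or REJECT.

S₀ = ε-closure({0}) = {0,2,4}
'd' @ 1: {1,5,6,8}
'b' @ 2: {7,8,9}  ✓accept
'b' @ 3: {7,8,9}  ✓accept
'c' @ 4: {}  — state set empty
rest 'e' ignored (set empty)
after full input: {}  (accept=7 not in)

Answer: REJECT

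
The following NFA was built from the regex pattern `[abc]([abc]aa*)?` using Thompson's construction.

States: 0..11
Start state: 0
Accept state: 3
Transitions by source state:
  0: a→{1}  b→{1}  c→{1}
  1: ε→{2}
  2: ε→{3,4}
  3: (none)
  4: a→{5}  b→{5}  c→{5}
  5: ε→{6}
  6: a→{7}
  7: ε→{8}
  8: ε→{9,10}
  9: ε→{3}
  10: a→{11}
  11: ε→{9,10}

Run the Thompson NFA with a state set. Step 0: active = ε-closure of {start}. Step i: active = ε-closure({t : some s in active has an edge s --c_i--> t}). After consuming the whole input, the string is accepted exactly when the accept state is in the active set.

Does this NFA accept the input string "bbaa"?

Answer: ACCEPT

Derivation:
start: ε-closure({0}) = {0}
'b' @ 1: {1,2,3,4}  ✓accept
'b' @ 2: {5,6}
'a' @ 3: {3,7,8,9,10}  ✓accept
'a' @ 4: {3,9,10,11}  ✓accept
after full input: {3,9,10,11}  (accept=3 in)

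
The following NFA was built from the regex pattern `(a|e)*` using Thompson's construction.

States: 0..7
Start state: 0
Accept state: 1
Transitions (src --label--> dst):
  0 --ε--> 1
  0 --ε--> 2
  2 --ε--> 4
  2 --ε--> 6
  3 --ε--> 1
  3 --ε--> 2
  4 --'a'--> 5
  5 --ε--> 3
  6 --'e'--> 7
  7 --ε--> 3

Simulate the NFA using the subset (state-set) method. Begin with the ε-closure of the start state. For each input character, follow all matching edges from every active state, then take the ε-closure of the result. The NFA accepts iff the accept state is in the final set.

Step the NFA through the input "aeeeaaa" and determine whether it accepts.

start: ε-closure({0}) = {0,1,2,4,6}
'a' @ 1: {1,2,3,4,5,6}  (accept∈set)
'e' @ 2: {1,2,3,4,6,7}  (accept∈set)
'e' @ 3: {1,2,3,4,6,7}  (accept∈set)
'e' @ 4: {1,2,3,4,6,7}  (accept∈set)
'a' @ 5: {1,2,3,4,5,6}  (accept∈set)
'a' @ 6: {1,2,3,4,5,6}  (accept∈set)
'a' @ 7: {1,2,3,4,5,6}  (accept∈set)
end set {1,2,3,4,5,6} — state 1 in

Answer: ACCEPT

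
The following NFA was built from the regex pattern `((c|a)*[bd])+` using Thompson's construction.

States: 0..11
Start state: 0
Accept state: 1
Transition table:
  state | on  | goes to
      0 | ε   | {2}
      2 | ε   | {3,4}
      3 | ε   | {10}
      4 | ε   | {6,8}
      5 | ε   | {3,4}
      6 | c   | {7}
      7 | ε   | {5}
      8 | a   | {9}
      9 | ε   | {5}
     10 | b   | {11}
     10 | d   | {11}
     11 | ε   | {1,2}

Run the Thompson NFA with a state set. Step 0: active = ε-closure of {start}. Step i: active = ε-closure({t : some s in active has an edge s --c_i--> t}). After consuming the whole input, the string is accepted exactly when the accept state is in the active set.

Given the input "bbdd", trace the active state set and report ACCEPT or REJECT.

S₀ = ε-closure({0}) = {0,2,3,4,6,8,10}
'b' @ 1: {1,2,3,4,6,8,10,11}  [accepting]
'b' @ 2: {1,2,3,4,6,8,10,11}  [accepting]
'd' @ 3: {1,2,3,4,6,8,10,11}  [accepting]
'd' @ 4: {1,2,3,4,6,8,10,11}  [accepting]
end set {1,2,3,4,6,8,10,11} — state 1 in

Answer: ACCEPT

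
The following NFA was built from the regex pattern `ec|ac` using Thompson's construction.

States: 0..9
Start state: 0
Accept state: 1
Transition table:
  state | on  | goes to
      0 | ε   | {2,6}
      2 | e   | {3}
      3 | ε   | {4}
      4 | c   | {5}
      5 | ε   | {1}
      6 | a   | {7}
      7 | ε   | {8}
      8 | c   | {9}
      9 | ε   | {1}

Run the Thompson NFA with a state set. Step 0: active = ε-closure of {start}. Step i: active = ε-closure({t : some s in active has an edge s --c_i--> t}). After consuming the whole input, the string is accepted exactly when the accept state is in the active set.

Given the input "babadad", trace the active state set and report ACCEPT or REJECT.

initial (ε-close {0}): {0,2,6}
'b' @ 1: {}  — no active states
rest 'abadad' ignored (set empty)
after full input: {}  (accept=1 not in)

Answer: REJECT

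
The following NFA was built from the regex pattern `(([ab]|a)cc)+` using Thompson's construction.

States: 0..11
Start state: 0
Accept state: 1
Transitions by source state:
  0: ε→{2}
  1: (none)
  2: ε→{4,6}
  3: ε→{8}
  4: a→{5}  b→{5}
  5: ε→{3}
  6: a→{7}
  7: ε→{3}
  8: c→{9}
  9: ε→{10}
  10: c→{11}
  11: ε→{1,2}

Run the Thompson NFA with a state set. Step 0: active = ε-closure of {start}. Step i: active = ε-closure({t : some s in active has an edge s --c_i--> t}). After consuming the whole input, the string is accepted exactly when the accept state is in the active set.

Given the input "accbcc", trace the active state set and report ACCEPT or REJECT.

S₀ = ε-closure({0}) = {0,2,4,6}
'a' @ 1: {3,5,7,8}
'c' @ 2: {9,10}
'c' @ 3: {1,2,4,6,11}  ✓accept
'b' @ 4: {3,5,8}
'c' @ 5: {9,10}
'c' @ 6: {1,2,4,6,11}  ✓accept
after full input: {1,2,4,6,11}  (accept=1 in)

Answer: ACCEPT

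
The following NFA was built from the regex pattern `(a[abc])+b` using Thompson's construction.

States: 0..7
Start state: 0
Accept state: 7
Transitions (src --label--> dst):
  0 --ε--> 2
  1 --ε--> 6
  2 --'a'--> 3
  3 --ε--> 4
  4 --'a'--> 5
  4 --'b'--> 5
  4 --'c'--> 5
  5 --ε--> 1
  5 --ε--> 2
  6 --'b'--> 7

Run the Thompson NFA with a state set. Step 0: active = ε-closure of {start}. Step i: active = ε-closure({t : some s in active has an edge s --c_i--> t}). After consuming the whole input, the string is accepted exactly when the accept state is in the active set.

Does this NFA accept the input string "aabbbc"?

S₀ = ε-closure({0}) = {0,2}
'a' @ 1: {3,4}
'a' @ 2: {1,2,5,6}
'b' @ 3: {7}  ✓accept
'b' @ 4: {}  — no active states
rest 'bc' ignored (set empty)
after full input: {}  (accept=7 not in)

Answer: REJECT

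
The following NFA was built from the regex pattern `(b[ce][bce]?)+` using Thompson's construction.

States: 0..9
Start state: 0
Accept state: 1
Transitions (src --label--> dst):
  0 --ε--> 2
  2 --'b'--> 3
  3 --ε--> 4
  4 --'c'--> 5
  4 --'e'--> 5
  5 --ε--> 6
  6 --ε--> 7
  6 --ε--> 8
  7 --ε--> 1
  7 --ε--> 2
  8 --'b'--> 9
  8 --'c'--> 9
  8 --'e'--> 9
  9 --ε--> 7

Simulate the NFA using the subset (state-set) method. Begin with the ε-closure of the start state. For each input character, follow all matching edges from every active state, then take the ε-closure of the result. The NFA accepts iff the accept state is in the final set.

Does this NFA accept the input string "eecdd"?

Answer: REJECT

Trace:
S₀ = ε-closure({0}) = {0,2}
'e' @ 1: {}  — no active states
rest 'ecdd' ignored (set empty)
final: {}; accept 1 not in set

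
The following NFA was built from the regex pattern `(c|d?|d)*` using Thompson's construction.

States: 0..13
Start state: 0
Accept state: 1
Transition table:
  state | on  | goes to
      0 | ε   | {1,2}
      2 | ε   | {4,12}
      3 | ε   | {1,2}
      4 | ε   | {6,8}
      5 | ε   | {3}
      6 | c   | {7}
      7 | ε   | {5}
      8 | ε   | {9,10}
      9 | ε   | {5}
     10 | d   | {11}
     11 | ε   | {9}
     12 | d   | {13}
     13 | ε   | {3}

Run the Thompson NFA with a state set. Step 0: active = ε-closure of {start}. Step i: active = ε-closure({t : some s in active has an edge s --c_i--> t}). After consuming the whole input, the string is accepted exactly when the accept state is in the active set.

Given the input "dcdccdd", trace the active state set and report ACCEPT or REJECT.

Answer: ACCEPT

Derivation:
initial (ε-close {0}): {0,1,2,3,4,5,6,8,9,10,12}
'd' @ 1: {1,2,3,4,5,6,8,9,10,11,12,13}  ✓accept
'c' @ 2: {1,2,3,4,5,6,7,8,9,10,12}  ✓accept
'd' @ 3: {1,2,3,4,5,6,8,9,10,11,12,13}  ✓accept
'c' @ 4: {1,2,3,4,5,6,7,8,9,10,12}  ✓accept
'c' @ 5: {1,2,3,4,5,6,7,8,9,10,12}  ✓accept
'd' @ 6: {1,2,3,4,5,6,8,9,10,11,12,13}  ✓accept
'd' @ 7: {1,2,3,4,5,6,8,9,10,11,12,13}  ✓accept
final: {1,2,3,4,5,6,8,9,10,11,12,13}; accept 1 in set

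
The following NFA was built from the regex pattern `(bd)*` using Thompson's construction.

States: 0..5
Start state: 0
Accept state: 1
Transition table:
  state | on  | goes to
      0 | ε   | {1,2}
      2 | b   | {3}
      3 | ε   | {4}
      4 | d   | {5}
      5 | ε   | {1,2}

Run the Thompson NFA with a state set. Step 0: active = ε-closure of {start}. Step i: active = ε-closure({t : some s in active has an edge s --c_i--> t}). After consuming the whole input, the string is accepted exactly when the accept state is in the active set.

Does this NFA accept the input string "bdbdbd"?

Answer: ACCEPT

Trace:
S₀ = ε-closure({0}) = {0,1,2}
'b' @ 1: {3,4}
'd' @ 2: {1,2,5}  ✓accept
'b' @ 3: {3,4}
'd' @ 4: {1,2,5}  ✓accept
'b' @ 5: {3,4}
'd' @ 6: {1,2,5}  ✓accept
after full input: {1,2,5}  (accept=1 in)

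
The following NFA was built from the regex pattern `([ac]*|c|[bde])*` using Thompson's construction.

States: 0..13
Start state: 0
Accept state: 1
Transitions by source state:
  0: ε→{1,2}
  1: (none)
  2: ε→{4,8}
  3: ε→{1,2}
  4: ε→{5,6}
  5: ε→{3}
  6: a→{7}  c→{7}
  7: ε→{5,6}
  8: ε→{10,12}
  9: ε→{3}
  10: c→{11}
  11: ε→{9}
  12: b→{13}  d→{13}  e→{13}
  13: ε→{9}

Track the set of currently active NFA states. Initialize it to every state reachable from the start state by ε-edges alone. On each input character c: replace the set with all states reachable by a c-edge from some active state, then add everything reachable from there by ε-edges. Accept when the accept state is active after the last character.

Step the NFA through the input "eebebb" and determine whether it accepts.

Answer: ACCEPT

Steps:
start: ε-closure({0}) = {0,1,2,3,4,5,6,8,10,12}
'e' @ 1: {1,2,3,4,5,6,8,9,10,12,13}  ✓accept
'e' @ 2: {1,2,3,4,5,6,8,9,10,12,13}  ✓accept
'b' @ 3: {1,2,3,4,5,6,8,9,10,12,13}  ✓accept
'e' @ 4: {1,2,3,4,5,6,8,9,10,12,13}  ✓accept
'b' @ 5: {1,2,3,4,5,6,8,9,10,12,13}  ✓accept
'b' @ 6: {1,2,3,4,5,6,8,9,10,12,13}  ✓accept
after full input: {1,2,3,4,5,6,8,9,10,12,13}  (accept=1 in)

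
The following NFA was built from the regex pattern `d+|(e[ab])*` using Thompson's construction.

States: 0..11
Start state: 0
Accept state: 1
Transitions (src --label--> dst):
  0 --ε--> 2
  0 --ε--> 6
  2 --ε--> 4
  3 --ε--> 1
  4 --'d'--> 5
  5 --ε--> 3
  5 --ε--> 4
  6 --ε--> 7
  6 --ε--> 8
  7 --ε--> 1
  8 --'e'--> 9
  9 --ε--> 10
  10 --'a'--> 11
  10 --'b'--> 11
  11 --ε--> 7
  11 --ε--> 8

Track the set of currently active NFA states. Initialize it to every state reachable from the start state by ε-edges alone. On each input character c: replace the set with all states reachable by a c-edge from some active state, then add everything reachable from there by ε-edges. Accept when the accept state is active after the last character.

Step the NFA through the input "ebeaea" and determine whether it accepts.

initial (ε-close {0}): {0,1,2,4,6,7,8}
'e' @ 1: {9,10}
'b' @ 2: {1,7,8,11}  [accepting]
'e' @ 3: {9,10}
'a' @ 4: {1,7,8,11}  [accepting]
'e' @ 5: {9,10}
'a' @ 6: {1,7,8,11}  [accepting]
final: {1,7,8,11}; accept 1 in set

Answer: ACCEPT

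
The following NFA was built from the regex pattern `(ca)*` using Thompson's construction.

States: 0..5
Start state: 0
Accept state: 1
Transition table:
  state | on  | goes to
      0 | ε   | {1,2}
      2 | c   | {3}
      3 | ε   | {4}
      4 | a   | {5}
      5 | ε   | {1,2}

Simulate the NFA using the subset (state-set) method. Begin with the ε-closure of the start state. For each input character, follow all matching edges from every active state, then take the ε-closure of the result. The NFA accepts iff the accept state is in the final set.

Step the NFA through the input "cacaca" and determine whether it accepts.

start: ε-closure({0}) = {0,1,2}
'c' @ 1: {3,4}
'a' @ 2: {1,2,5}  [accepting]
'c' @ 3: {3,4}
'a' @ 4: {1,2,5}  [accepting]
'c' @ 5: {3,4}
'a' @ 6: {1,2,5}  [accepting]
end set {1,2,5} — state 1 in

Answer: ACCEPT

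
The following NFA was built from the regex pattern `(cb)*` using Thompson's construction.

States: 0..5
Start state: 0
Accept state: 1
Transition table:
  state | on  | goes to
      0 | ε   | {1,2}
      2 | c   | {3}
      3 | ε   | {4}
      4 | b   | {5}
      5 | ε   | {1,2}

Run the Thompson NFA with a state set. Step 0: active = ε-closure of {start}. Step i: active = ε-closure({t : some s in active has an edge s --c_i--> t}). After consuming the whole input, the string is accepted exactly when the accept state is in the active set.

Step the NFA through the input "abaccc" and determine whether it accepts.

Answer: REJECT

Steps:
initial (ε-close {0}): {0,1,2}
'a' @ 1: {}  — no active states
rest 'baccc' ignored (set empty)
end set {} — state 1 not in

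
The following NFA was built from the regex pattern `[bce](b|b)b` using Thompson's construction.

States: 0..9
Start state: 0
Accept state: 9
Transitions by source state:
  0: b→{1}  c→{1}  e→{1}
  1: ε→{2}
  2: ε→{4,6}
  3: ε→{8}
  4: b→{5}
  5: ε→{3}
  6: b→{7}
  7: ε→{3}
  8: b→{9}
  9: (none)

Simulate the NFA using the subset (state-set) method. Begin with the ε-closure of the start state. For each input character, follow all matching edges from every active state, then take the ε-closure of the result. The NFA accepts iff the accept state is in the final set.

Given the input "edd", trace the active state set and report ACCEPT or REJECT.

S₀ = ε-closure({0}) = {0}
'e' @ 1: {1,2,4,6}
'd' @ 2: {}  — state set empty
rest 'd' ignored (set empty)
after full input: {}  (accept=9 not in)

Answer: REJECT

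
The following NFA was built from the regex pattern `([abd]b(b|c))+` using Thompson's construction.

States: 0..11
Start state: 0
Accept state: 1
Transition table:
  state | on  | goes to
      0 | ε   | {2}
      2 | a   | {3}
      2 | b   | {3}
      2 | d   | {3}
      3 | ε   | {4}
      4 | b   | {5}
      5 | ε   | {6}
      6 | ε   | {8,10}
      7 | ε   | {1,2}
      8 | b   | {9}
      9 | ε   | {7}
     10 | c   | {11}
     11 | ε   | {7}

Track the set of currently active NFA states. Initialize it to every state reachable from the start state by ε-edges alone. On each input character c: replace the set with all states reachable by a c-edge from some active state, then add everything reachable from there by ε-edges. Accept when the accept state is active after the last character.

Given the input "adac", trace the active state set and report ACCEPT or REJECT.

start: ε-closure({0}) = {0,2}
'a' @ 1: {3,4}
'd' @ 2: {}  — no active states
rest 'ac' ignored (set empty)
end set {} — state 1 not in

Answer: REJECT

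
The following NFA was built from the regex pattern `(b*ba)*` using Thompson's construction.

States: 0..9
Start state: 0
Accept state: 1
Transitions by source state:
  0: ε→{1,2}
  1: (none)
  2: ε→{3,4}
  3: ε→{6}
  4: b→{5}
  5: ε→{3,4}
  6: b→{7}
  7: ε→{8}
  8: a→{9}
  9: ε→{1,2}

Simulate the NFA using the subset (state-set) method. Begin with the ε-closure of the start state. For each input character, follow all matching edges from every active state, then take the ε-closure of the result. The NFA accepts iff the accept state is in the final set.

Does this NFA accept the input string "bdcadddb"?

initial (ε-close {0}): {0,1,2,3,4,6}
'b' @ 1: {3,4,5,6,7,8}
'd' @ 2: {}  — state set empty
rest 'cadddb' ignored (set empty)
end set {} — state 1 not in

Answer: REJECT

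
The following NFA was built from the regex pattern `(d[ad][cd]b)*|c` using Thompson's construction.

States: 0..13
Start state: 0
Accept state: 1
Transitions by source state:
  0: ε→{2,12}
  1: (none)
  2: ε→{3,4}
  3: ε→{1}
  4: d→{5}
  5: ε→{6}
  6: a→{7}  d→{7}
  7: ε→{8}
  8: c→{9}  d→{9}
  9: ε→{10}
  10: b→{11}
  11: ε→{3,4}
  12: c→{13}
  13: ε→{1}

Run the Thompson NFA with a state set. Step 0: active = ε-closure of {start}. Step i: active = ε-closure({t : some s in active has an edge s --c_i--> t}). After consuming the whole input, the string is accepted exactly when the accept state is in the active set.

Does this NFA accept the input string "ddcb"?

S₀ = ε-closure({0}) = {0,1,2,3,4,12}
'd' @ 1: {5,6}
'd' @ 2: {7,8}
'c' @ 3: {9,10}
'b' @ 4: {1,3,4,11}  ✓accept
end set {1,3,4,11} — state 1 in

Answer: ACCEPT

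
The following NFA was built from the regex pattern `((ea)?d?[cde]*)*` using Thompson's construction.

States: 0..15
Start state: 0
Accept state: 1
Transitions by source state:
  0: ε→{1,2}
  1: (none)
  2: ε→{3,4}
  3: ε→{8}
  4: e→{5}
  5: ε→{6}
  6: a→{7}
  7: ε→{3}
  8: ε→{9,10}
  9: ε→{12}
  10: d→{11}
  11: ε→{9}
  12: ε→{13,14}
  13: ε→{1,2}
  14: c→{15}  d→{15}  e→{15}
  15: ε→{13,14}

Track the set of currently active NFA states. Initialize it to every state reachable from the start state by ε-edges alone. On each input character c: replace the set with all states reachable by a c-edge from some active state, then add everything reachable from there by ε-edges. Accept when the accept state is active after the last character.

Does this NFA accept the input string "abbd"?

start: ε-closure({0}) = {0,1,2,3,4,8,9,10,12,13,14}
'a' @ 1: {}  — no active states
rest 'bbd' ignored (set empty)
after full input: {}  (accept=1 not in)

Answer: REJECT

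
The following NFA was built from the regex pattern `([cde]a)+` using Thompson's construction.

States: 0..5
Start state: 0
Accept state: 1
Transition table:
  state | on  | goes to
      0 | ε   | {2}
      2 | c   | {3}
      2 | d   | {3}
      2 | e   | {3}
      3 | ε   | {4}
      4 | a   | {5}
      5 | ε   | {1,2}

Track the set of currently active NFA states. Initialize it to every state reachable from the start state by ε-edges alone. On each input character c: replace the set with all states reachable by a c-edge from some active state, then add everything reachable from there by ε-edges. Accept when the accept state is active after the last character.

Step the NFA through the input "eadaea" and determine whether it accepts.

initial (ε-close {0}): {0,2}
'e' @ 1: {3,4}
'a' @ 2: {1,2,5}  [accepting]
'd' @ 3: {3,4}
'a' @ 4: {1,2,5}  [accepting]
'e' @ 5: {3,4}
'a' @ 6: {1,2,5}  [accepting]
end set {1,2,5} — state 1 in

Answer: ACCEPT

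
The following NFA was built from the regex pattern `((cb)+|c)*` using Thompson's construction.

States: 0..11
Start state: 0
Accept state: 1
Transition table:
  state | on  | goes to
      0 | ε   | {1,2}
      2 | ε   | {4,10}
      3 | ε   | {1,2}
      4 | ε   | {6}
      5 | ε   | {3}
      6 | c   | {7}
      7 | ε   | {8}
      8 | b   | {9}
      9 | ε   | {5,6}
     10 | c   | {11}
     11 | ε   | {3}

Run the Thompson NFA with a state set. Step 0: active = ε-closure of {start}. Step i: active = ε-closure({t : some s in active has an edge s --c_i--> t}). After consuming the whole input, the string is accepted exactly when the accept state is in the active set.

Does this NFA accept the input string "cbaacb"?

initial (ε-close {0}): {0,1,2,4,6,10}
'c' @ 1: {1,2,3,4,6,7,8,10,11}  ✓accept
'b' @ 2: {1,2,3,4,5,6,9,10}  ✓accept
'a' @ 3: {}  — state set empty
rest 'acb' ignored (set empty)
final: {}; accept 1 not in set

Answer: REJECT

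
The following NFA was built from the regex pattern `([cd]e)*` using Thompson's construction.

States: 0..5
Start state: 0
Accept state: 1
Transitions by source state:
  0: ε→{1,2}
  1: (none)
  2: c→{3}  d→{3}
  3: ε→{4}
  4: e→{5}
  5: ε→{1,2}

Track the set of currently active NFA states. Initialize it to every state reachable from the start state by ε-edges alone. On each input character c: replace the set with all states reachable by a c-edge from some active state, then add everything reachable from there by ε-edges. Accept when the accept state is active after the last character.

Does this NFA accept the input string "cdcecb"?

start: ε-closure({0}) = {0,1,2}
'c' @ 1: {3,4}
'd' @ 2: {}  — no active states
rest 'cecb' ignored (set empty)
end set {} — state 1 not in

Answer: REJECT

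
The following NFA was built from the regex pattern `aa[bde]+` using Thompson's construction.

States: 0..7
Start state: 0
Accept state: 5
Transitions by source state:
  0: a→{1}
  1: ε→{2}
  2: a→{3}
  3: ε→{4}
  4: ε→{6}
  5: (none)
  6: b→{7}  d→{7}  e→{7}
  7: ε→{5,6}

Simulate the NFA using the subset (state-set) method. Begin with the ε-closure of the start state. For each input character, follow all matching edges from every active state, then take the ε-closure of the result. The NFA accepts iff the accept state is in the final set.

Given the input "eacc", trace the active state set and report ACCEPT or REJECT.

start: ε-closure({0}) = {0}
'e' @ 1: {}  — state set empty
rest 'acc' ignored (set empty)
final: {}; accept 5 not in set

Answer: REJECT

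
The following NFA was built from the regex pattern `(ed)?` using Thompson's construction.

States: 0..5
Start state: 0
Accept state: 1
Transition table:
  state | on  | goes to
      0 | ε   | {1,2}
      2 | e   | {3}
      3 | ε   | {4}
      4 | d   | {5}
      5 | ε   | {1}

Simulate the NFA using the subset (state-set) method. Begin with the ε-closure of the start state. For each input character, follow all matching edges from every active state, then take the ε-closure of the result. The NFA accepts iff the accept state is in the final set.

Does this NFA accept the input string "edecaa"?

Answer: REJECT

Steps:
start: ε-closure({0}) = {0,1,2}
'e' @ 1: {3,4}
'd' @ 2: {1,5}  (accept∈set)
'e' @ 3: {}  — dead — no transitions
rest 'caa' ignored (set empty)
after full input: {}  (accept=1 not in)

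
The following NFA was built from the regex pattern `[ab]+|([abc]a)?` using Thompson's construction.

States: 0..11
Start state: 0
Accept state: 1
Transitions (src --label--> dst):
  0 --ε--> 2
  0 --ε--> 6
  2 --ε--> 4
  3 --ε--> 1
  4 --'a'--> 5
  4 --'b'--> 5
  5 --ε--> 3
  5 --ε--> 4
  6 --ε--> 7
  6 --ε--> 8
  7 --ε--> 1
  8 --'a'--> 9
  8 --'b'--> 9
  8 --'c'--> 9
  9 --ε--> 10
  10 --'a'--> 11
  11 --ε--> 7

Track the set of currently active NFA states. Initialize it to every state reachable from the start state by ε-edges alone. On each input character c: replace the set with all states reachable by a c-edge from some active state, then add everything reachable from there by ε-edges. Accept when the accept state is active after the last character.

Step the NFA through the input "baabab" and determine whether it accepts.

start: ε-closure({0}) = {0,1,2,4,6,7,8}
'b' @ 1: {1,3,4,5,9,10}  [accepting]
'a' @ 2: {1,3,4,5,7,11}  [accepting]
'a' @ 3: {1,3,4,5}  [accepting]
'b' @ 4: {1,3,4,5}  [accepting]
'a' @ 5: {1,3,4,5}  [accepting]
'b' @ 6: {1,3,4,5}  [accepting]
after full input: {1,3,4,5}  (accept=1 in)

Answer: ACCEPT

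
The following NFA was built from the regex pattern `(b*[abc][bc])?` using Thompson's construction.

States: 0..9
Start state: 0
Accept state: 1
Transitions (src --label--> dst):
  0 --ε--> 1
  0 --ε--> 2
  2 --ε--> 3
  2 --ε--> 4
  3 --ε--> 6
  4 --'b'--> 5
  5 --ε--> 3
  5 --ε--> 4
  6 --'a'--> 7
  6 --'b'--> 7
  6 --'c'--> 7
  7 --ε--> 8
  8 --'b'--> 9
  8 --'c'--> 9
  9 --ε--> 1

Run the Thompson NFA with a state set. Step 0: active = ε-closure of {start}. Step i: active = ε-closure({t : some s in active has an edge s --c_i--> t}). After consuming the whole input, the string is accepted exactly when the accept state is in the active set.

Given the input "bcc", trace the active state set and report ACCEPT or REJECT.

Answer: ACCEPT

Steps:
start: ε-closure({0}) = {0,1,2,3,4,6}
'b' @ 1: {3,4,5,6,7,8}
'c' @ 2: {1,7,8,9}  (accept∈set)
'c' @ 3: {1,9}  (accept∈set)
end set {1,9} — state 1 in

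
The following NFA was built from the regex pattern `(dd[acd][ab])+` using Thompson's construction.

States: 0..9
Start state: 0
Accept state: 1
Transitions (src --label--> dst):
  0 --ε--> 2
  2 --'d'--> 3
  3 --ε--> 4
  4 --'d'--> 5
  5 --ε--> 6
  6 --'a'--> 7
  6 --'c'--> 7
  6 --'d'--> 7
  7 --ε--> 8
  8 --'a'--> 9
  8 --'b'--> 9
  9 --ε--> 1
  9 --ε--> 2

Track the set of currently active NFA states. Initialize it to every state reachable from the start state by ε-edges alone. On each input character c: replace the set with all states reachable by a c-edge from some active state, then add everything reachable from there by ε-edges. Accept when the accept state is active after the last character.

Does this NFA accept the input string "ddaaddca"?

S₀ = ε-closure({0}) = {0,2}
'd' @ 1: {3,4}
'd' @ 2: {5,6}
'a' @ 3: {7,8}
'a' @ 4: {1,2,9}  [accepting]
'd' @ 5: {3,4}
'd' @ 6: {5,6}
'c' @ 7: {7,8}
'a' @ 8: {1,2,9}  [accepting]
final: {1,2,9}; accept 1 in set

Answer: ACCEPT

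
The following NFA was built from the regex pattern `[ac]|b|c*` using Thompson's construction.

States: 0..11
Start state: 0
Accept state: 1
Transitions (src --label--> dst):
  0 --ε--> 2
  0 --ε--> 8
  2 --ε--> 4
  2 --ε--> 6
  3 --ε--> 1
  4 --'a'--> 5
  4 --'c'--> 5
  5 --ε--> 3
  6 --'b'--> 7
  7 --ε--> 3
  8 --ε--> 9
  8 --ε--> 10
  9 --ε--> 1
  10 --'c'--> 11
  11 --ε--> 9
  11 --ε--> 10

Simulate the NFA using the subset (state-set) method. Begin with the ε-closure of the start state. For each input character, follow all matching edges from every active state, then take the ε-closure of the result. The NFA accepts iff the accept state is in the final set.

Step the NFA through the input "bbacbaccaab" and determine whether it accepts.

start: ε-closure({0}) = {0,1,2,4,6,8,9,10}
'b' @ 1: {1,3,7}  [accepting]
'b' @ 2: {}  — state set empty
rest 'acbaccaab' ignored (set empty)
final: {}; accept 1 not in set

Answer: REJECT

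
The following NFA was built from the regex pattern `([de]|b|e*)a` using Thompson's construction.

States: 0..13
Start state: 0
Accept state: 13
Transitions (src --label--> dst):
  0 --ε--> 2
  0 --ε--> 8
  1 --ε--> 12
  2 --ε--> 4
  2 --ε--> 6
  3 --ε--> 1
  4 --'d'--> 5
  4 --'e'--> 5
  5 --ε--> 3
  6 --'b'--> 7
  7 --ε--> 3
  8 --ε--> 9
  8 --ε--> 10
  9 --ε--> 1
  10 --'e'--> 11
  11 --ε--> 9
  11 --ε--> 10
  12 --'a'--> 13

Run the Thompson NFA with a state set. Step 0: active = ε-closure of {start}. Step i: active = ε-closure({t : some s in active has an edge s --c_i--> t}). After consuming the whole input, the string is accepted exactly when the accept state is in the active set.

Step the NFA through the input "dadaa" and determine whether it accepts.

Answer: REJECT

Steps:
S₀ = ε-closure({0}) = {0,1,2,4,6,8,9,10,12}
'd' @ 1: {1,3,5,12}
'a' @ 2: {13}  (accept∈set)
'd' @ 3: {}  — dead — no transitions
rest 'aa' ignored (set empty)
end set {} — state 13 not in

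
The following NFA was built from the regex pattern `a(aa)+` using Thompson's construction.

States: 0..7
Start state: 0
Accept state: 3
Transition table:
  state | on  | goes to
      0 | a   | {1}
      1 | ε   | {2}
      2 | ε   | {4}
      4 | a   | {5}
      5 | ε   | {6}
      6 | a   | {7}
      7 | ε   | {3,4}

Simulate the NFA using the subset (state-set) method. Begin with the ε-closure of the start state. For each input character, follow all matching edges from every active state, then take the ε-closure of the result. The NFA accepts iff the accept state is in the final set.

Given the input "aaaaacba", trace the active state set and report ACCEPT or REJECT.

S₀ = ε-closure({0}) = {0}
'a' @ 1: {1,2,4}
'a' @ 2: {5,6}
'a' @ 3: {3,4,7}  [accepting]
'a' @ 4: {5,6}
'a' @ 5: {3,4,7}  [accepting]
'c' @ 6: {}  — state set empty
rest 'ba' ignored (set empty)
final: {}; accept 3 not in set

Answer: REJECT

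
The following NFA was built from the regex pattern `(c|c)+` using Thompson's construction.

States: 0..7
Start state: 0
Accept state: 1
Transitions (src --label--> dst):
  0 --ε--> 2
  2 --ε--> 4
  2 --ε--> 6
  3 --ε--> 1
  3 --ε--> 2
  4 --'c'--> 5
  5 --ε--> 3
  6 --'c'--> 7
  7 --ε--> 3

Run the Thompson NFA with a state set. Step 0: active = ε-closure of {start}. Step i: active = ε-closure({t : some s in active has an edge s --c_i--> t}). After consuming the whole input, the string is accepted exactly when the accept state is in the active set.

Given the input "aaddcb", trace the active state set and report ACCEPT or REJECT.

initial (ε-close {0}): {0,2,4,6}
'a' @ 1: {}  — dead — no transitions
rest 'addcb' ignored (set empty)
final: {}; accept 1 not in set

Answer: REJECT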